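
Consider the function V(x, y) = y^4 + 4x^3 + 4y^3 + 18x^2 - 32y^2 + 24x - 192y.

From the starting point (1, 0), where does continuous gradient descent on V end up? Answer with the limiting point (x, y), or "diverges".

V is separable, so gradient descent decouples: x follows -∂V/∂x, y follows -∂V/∂y.
∂V/∂x = 12(x + 1)(x + 2); at x=1 this is 72, so x decreases.
∂V/∂y = 4(y - 4)(y + 3)(y + 4); at y=0 this is -192, so y increases.
x converges to its nearest critical value -1 (a local min of the x-part); y converges to 4. The iterate converges to (-1, 4).

(-1, 4)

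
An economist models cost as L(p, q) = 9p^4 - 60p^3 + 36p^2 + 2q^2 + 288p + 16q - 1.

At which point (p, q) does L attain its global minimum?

(-1, -4)

L(p,q) separates as A(p) + B(q) − 1, so its minimum is min A + min B − 1.
A'(p) = 36(p - 4)(p - 2)(p + 1) vanishes at p ∈ {-1, 2, 4}; B'(q) = 4q + 16 vanishes at q ∈ {-4}.
Local minima of A (where A''>0): A(-1)=-183, A(4)=192. Local minima of B: B(-4)=-32.
So the global minimum of L is A(-1) + B(-4) − 1 = -183 − 32 − 1 = -216, attained at (-1, -4).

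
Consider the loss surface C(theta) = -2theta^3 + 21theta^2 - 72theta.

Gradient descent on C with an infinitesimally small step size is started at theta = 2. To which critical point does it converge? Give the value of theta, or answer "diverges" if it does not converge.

C'(theta) = -6(theta - 4)(theta - 3), so C'(2) = -12.
Gradient descent moves in the -C' direction, i.e. theta is increasing.
The nearest critical point in that direction is theta = 3, where C'' = 6 > 0 (a local minimum). The iterate converges there.

3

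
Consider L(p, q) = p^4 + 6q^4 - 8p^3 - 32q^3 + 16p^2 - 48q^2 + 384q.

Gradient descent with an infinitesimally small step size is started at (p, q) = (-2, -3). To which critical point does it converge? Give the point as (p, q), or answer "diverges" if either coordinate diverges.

L is separable, so gradient descent decouples: p follows -∂L/∂p, q follows -∂L/∂q.
∂L/∂p = 4p(p - 4)(p - 2); at p=-2 this is -192, so p increases.
∂L/∂q = 24(q - 4)(q - 2)(q + 2); at q=-3 this is -840, so q increases.
p converges to its nearest critical value 0 (a local min of the p-part); q converges to -2. The iterate converges to (0, -2).

(0, -2)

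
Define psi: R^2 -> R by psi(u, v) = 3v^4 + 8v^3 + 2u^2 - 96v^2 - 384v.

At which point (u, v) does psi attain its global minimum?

psi(u,v) separates as P(u) + Q(v), so its minimum is min P + min Q.
P'(u) = 4u vanishes at u ∈ {0}; Q'(v) = 12(v - 4)(v + 2)(v + 4) vanishes at v ∈ {-4, -2, 4}.
Local minima of P (where P''>0): P(0)=0. Local minima of Q: Q(-4)=256, Q(4)=-1792.
So the global minimum of psi is P(0) + Q(4) = 0 − 1792 = -1792, attained at (0, 4).

(0, 4)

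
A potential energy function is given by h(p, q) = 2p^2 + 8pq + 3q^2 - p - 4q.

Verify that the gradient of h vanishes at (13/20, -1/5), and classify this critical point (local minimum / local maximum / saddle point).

∇h = (4p + 8q - 1, 8p + 6q - 4); substituting (13/20, -1/5) gives ∇h = (0, 0), so (13/20, -1/5) is indeed a critical point.
The Hessian of h is constant: H = [[4, 8], [8, 6]].
det(H) = 4·6 − 8² = -40.
Since det(H) < 0, H is indefinite and the critical point is a saddle point.

saddle point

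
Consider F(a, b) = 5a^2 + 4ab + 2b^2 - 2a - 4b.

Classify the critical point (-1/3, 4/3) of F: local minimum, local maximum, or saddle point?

local minimum

The Hessian of F is constant: H = [[10, 4], [4, 4]].
det(H) = 10·4 − 4² = 24.
det(H) > 0 and tr(H) = 14 > 0, so H is positive definite and the point is a local minimum.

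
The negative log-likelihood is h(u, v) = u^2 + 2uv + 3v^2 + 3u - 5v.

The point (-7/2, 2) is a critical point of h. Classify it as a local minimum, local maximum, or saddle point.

local minimum

The Hessian of h is constant: H = [[2, 2], [2, 6]].
det(H) = 2·6 − 2² = 8.
det(H) > 0 and tr(H) = 8 > 0, so H is positive definite and the point is a local minimum.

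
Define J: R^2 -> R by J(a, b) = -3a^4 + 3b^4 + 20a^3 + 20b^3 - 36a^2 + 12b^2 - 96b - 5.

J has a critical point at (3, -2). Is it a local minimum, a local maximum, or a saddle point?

local maximum

The mixed partial ∂²J/∂a∂b is 0, so the Hessian at any point is diag(J_aa, J_bb) = diag(12(-3a^2 + 10a - 6), 12(3b^2 + 10b + 2)).
At (3, -2): H = diag(-36, -72).
Both eigenvalues are negative, so H is negative definite: a local maximum.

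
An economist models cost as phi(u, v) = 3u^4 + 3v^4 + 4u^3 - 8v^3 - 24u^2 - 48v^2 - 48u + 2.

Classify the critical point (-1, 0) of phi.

The mixed partial ∂²phi/∂u∂v is 0, so the Hessian at any point is diag(phi_uu, phi_vv) = diag(12(3u^2 + 2u - 4), 12(3v^2 - 4v - 8)).
At (-1, 0): H = diag(-36, -96).
Both eigenvalues are negative, so H is negative definite: a local maximum.

local maximum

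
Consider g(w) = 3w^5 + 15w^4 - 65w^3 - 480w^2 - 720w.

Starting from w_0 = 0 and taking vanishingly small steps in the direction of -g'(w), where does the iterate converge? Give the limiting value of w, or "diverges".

4

g'(w) = 15(w - 4)(w + 1)(w + 3)(w + 4), so g'(0) = -720.
Gradient descent moves in the -g' direction, i.e. w is increasing.
The nearest critical point in that direction is w = 4, where g'' = 4200 > 0 (a local minimum). The iterate converges there.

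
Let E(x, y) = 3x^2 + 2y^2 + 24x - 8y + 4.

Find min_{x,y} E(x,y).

E(x,y) separates as P(x) + Q(y) + 4, so its minimum is min P + min Q + 4.
P'(x) = 6x + 24 vanishes at x ∈ {-4}; Q'(y) = 4y - 8 vanishes at y ∈ {2}.
Local minima of P (where P''>0): P(-4)=-48. Local minima of Q: Q(2)=-8.
So the global minimum of E is P(-4) + Q(2) + 4 = -48 − 8 + 4 = -52, attained at (-4, 2).

-52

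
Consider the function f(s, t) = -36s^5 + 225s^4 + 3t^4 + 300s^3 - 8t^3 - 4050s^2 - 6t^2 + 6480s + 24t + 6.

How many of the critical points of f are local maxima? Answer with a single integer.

f separates as a function of s plus a function of t, so ∇f=0 decouples.
∂f/∂s = -180(s - 4)(s - 3)(s - 1)(s + 3) = 0 at s ∈ {-3, 1, 3, 4}; ∂f/∂t = 12(t - 2)(t - 1)(t + 1) = 0 at t ∈ {-1, 1, 2}.
The Hessian is diagonal: diag(f_ss, f_tt). Second derivatives: f_ss(-3)=30240, f_ss(1)=-4320, f_ss(3)=2160, f_ss(4)=-3780; f_tt(-1)=72, f_tt(1)=-24, f_tt(2)=36.
Local maxima occur where both diagonal entries negative: (1, 1), (4, 1). Count: 2.

2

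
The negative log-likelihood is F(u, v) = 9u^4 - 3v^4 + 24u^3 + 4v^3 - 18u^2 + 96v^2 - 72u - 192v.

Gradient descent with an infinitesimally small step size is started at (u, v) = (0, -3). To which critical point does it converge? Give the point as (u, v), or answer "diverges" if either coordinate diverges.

(1, 1)

F is separable, so gradient descent decouples: u follows -∂F/∂u, v follows -∂F/∂v.
∂F/∂u = 36(u - 1)(u + 1)(u + 2); at u=0 this is -72, so u increases.
∂F/∂v = -12(v - 4)(v - 1)(v + 4); at v=-3 this is -336, so v increases.
u converges to its nearest critical value 1 (a local min of the u-part); v converges to 1. The iterate converges to (1, 1).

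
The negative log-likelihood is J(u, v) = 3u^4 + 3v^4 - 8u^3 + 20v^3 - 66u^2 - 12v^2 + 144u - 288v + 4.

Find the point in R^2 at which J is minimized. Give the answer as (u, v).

J(u,v) separates as P(u) + Q(v) + 4, so its minimum is min P + min Q + 4.
P'(u) = 12(u - 4)(u - 1)(u + 3) vanishes at u ∈ {-3, 1, 4}; Q'(v) = 12(v - 2)(v + 3)(v + 4) vanishes at v ∈ {-4, -3, 2}.
Local minima of P (where P''>0): P(-3)=-567, P(4)=-224. Local minima of Q: Q(-4)=448, Q(2)=-416.
So the global minimum of J is P(-3) + Q(2) + 4 = -567 − 416 + 4 = -979, attained at (-3, 2).

(-3, 2)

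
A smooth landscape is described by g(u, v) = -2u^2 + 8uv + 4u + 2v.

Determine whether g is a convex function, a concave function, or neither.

g is quadratic, so its Hessian is the constant matrix H = [[-4, 8], [8, 0]].
det(H) = -64, tr(H) = -4.
det(H) < 0, so H is indefinite: neither convex nor concave.

neither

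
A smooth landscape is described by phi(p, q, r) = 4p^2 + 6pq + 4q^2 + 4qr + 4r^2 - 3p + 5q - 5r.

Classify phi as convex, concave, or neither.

convex

phi is quadratic, so its Hessian is the constant matrix H = [[8, 6, 0], [6, 8, 4], [0, 4, 8]].
Leading principal minors: 8, 28, 96.
All positive ⇒ H ≻ 0 ⇒ convex.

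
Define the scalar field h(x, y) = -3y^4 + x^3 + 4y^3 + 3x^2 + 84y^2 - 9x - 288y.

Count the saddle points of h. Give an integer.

h separates as a function of x plus a function of y, so ∇h=0 decouples.
∂h/∂x = 3(x - 1)(x + 3) = 0 at x ∈ {-3, 1}; ∂h/∂y = -12(y - 3)(y - 2)(y + 4) = 0 at y ∈ {-4, 2, 3}.
The Hessian is diagonal: diag(h_xx, h_yy). Second derivatives: h_xx(-3)=-12, h_xx(1)=12; h_yy(-4)=-504, h_yy(2)=72, h_yy(3)=-84.
Saddle points occur where the two diagonal entries have opposite signs: (-3, 2), (1, -4), (1, 3). Count: 3.

3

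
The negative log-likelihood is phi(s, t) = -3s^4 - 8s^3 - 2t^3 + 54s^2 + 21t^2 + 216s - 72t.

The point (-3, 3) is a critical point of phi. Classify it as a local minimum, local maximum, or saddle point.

saddle point

The mixed partial ∂²phi/∂s∂t is 0, so the Hessian at any point is diag(phi_ss, phi_tt) = diag(12(-3s^2 - 4s + 9), 6(-2t + 7)).
At (-3, 3): H = diag(-72, 6).
The eigenvalues have opposite signs, so H is indefinite: a saddle point.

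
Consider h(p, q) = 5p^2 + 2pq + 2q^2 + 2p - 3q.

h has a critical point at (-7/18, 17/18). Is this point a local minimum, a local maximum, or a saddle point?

The Hessian of h is constant: H = [[10, 2], [2, 4]].
det(H) = 10·4 − 2² = 36.
det(H) > 0 and tr(H) = 14 > 0, so H is positive definite and the point is a local minimum.

local minimum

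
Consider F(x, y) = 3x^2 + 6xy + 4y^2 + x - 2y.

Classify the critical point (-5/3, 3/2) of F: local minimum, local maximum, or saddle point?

local minimum

The Hessian of F is constant: H = [[6, 6], [6, 8]].
det(H) = 6·8 − 6² = 12.
det(H) > 0 and tr(H) = 14 > 0, so H is positive definite and the point is a local minimum.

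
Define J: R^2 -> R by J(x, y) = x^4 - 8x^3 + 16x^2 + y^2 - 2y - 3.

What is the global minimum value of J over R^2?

J(x,y) separates as P(x) + Q(y) − 3, so its minimum is min P + min Q − 3.
P'(x) = 4x(x - 4)(x - 2) vanishes at x ∈ {0, 2, 4}; Q'(y) = 2y - 2 vanishes at y ∈ {1}.
Local minima of P (where P''>0): P(0)=0, P(4)=0. Local minima of Q: Q(1)=-1.
So the global minimum of J is P(0) + Q(1) − 3 = 0 − 1 − 3 = -4, attained at (0, 1).

-4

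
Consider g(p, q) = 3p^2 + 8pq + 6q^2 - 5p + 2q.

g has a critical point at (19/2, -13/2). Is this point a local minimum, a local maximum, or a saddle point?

The Hessian of g is constant: H = [[6, 8], [8, 12]].
det(H) = 6·12 − 8² = 8.
det(H) > 0 and tr(H) = 18 > 0, so H is positive definite and the point is a local minimum.

local minimum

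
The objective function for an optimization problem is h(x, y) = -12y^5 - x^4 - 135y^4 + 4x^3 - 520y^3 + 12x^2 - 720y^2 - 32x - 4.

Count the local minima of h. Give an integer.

h separates as a function of x plus a function of y, so ∇h=0 decouples.
∂h/∂x = -4(x - 4)(x - 1)(x + 2) = 0 at x ∈ {-2, 1, 4}; ∂h/∂y = -60y(y + 2)(y + 3)(y + 4) = 0 at y ∈ {-4, -3, -2, 0}.
The Hessian is diagonal: diag(h_xx, h_yy). Second derivatives: h_xx(-2)=-72, h_xx(1)=36, h_xx(4)=-72; h_yy(-4)=480, h_yy(-3)=-180, h_yy(-2)=240, h_yy(0)=-1440.
Local minima occur where both diagonal entries positive: (1, -4), (1, -2). Count: 2.

2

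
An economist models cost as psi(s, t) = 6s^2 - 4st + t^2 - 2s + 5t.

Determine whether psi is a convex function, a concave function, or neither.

convex

psi is quadratic, so its Hessian is the constant matrix H = [[12, -4], [-4, 2]].
det(H) = 8, tr(H) = 14.
det(H) > 0 and tr(H) > 0, so H is positive definite everywhere: convex.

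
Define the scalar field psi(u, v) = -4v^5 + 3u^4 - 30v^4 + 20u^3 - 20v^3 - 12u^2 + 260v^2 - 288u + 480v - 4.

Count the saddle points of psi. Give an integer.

psi separates as a function of u plus a function of v, so ∇psi=0 decouples.
∂psi/∂u = 12(u - 2)(u + 3)(u + 4) = 0 at u ∈ {-4, -3, 2}; ∂psi/∂v = -20(v - 2)(v + 1)(v + 3)(v + 4) = 0 at v ∈ {-4, -3, -1, 2}.
The Hessian is diagonal: diag(psi_uu, psi_vv). Second derivatives: psi_uu(-4)=72, psi_uu(-3)=-60, psi_uu(2)=360; psi_vv(-4)=360, psi_vv(-3)=-200, psi_vv(-1)=360, psi_vv(2)=-1800.
Saddle points occur where the two diagonal entries have opposite signs: (-4, -3), (-4, 2), (-3, -4), (-3, -1), (2, -3), (2, 2). Count: 6.

6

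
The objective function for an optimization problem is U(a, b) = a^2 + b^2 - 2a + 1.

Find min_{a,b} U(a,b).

U(a,b) separates as P(a) + Q(b) + 1, so its minimum is min P + min Q + 1.
P'(a) = 2a - 2 vanishes at a ∈ {1}; Q'(b) = 2b vanishes at b ∈ {0}.
Local minima of P (where P''>0): P(1)=-1. Local minima of Q: Q(0)=0.
So the global minimum of U is P(1) + Q(0) + 1 = -1 + 0 + 1 = 0, attained at (1, 0).

0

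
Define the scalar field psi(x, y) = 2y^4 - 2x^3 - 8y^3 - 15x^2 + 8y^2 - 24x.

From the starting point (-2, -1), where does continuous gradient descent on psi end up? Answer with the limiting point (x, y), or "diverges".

(-4, 0)

psi is separable, so gradient descent decouples: x follows -∂psi/∂x, y follows -∂psi/∂y.
∂psi/∂x = -6(x + 1)(x + 4); at x=-2 this is 12, so x decreases.
∂psi/∂y = 8y(y - 2)(y - 1); at y=-1 this is -48, so y increases.
x converges to its nearest critical value -4 (a local min of the x-part); y converges to 0. The iterate converges to (-4, 0).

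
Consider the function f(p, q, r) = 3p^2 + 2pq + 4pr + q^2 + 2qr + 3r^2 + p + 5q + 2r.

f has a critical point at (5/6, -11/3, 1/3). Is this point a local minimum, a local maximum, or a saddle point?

The Hessian is constant: H = [[6, 2, 4], [2, 2, 2], [4, 2, 6]].
Leading principal minors: Δ₁ = 6, Δ₂ = 8, Δ₃ = 24.
All leading minors are positive, so H is positive definite: a local minimum.

local minimum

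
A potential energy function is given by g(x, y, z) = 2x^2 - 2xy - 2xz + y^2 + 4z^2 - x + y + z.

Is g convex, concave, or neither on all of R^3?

convex

g is quadratic, so its Hessian is the constant matrix H = [[4, -2, -2], [-2, 2, 0], [-2, 0, 8]].
Leading principal minors: 4, 4, 24.
All positive ⇒ H ≻ 0 ⇒ convex.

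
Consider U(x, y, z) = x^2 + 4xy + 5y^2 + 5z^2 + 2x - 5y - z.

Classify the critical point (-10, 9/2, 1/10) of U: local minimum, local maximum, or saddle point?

The Hessian is constant: H = [[2, 4, 0], [4, 10, 0], [0, 0, 10]].
Leading principal minors: Δ₁ = 2, Δ₂ = 4, Δ₃ = 40.
All leading minors are positive, so H is positive definite: a local minimum.

local minimum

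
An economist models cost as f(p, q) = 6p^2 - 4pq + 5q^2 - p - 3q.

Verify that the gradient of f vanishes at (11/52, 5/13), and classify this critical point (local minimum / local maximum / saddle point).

local minimum

∇f = (12p - 4q - 1, -4p + 10q - 3); substituting (11/52, 5/13) gives ∇f = (0, 0), so (11/52, 5/13) is indeed a critical point.
The Hessian of f is constant: H = [[12, -4], [-4, 10]].
det(H) = 12·10 − (-4)² = 104.
det(H) > 0 and tr(H) = 22 > 0, so H is positive definite and the point is a local minimum.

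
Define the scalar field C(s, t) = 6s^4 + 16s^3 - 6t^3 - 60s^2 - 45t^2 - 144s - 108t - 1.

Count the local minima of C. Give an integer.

2

C separates as a function of s plus a function of t, so ∇C=0 decouples.
∂C/∂s = 24(s - 2)(s + 1)(s + 3) = 0 at s ∈ {-3, -1, 2}; ∂C/∂t = -18(t + 2)(t + 3) = 0 at t ∈ {-3, -2}.
The Hessian is diagonal: diag(C_ss, C_tt). Second derivatives: C_ss(-3)=240, C_ss(-1)=-144, C_ss(2)=360; C_tt(-3)=18, C_tt(-2)=-18.
Local minima occur where both diagonal entries positive: (-3, -3), (2, -3). Count: 2.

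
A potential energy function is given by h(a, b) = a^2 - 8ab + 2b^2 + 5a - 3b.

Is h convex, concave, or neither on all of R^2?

h is quadratic, so its Hessian is the constant matrix H = [[2, -8], [-8, 4]].
det(H) = -56, tr(H) = 6.
det(H) < 0, so H is indefinite: neither convex nor concave.

neither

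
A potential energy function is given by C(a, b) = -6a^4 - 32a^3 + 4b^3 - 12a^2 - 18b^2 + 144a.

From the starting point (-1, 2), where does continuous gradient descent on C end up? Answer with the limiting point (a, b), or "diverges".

C is separable, so gradient descent decouples: a follows -∂C/∂a, b follows -∂C/∂b.
∂C/∂a = -24(a - 1)(a + 2)(a + 3); at a=-1 this is 96, so a decreases.
∂C/∂b = 12b(b - 3); at b=2 this is -24, so b increases.
a converges to its nearest critical value -2 (a local min of the a-part); b converges to 3. The iterate converges to (-2, 3).

(-2, 3)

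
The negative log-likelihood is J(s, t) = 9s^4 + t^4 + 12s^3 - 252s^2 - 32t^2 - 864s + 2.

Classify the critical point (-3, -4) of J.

The mixed partial ∂²J/∂s∂t is 0, so the Hessian at any point is diag(J_ss, J_tt) = diag(36(3s^2 + 2s - 14), 4(3t^2 - 16)).
At (-3, -4): H = diag(252, 128).
Both eigenvalues are positive, so H is positive definite: a local minimum.

local minimum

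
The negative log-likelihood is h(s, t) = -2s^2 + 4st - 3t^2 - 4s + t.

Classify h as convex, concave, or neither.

concave

h is quadratic, so its Hessian is the constant matrix H = [[-4, 4], [4, -6]].
det(H) = 8, tr(H) = -10.
det(H) > 0 and tr(H) < 0, so H is negative definite everywhere: concave.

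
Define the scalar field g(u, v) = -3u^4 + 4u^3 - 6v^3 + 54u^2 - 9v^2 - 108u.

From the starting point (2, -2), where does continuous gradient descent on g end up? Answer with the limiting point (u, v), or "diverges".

(1, -1)

g is separable, so gradient descent decouples: u follows -∂g/∂u, v follows -∂g/∂v.
∂g/∂u = -12(u - 3)(u - 1)(u + 3); at u=2 this is 60, so u decreases.
∂g/∂v = -18v(v + 1); at v=-2 this is -36, so v increases.
u converges to its nearest critical value 1 (a local min of the u-part); v converges to -1. The iterate converges to (1, -1).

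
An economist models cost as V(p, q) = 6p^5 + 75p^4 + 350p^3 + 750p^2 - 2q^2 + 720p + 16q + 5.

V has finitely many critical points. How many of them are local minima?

V separates as a function of p plus a function of q, so ∇V=0 decouples.
∂V/∂p = 30(p + 1)(p + 2)(p + 3)(p + 4) = 0 at p ∈ {-4, -3, -2, -1}; ∂V/∂q = -4(q - 4) = 0 at q ∈ {4}.
The Hessian is diagonal: diag(V_pp, V_qq). Second derivatives: V_pp(-4)=-180, V_pp(-3)=60, V_pp(-2)=-60, V_pp(-1)=180; V_qq(4)=-4.
Local minima occur where both diagonal entries positive: none. Count: 0.

0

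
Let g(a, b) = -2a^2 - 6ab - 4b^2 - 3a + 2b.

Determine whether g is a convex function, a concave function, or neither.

neither

g is quadratic, so its Hessian is the constant matrix H = [[-4, -6], [-6, -8]].
det(H) = -4, tr(H) = -12.
det(H) < 0, so H is indefinite: neither convex nor concave.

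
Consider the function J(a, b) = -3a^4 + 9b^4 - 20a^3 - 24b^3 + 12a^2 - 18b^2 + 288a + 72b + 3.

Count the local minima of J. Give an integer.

2

J separates as a function of a plus a function of b, so ∇J=0 decouples.
∂J/∂a = -12(a - 2)(a + 3)(a + 4) = 0 at a ∈ {-4, -3, 2}; ∂J/∂b = 36(b - 2)(b - 1)(b + 1) = 0 at b ∈ {-1, 1, 2}.
The Hessian is diagonal: diag(J_aa, J_bb). Second derivatives: J_aa(-4)=-72, J_aa(-3)=60, J_aa(2)=-360; J_bb(-1)=216, J_bb(1)=-72, J_bb(2)=108.
Local minima occur where both diagonal entries positive: (-3, -1), (-3, 2). Count: 2.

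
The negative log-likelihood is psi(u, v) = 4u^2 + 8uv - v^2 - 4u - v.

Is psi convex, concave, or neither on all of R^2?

psi is quadratic, so its Hessian is the constant matrix H = [[8, 8], [8, -2]].
det(H) = -80, tr(H) = 6.
det(H) < 0, so H is indefinite: neither convex nor concave.

neither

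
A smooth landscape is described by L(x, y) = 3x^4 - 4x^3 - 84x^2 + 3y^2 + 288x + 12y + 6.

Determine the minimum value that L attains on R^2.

-1478

L(x,y) separates as P(x) + Q(y) + 6, so its minimum is min P + min Q + 6.
P'(x) = 12(x - 3)(x - 2)(x + 4) vanishes at x ∈ {-4, 2, 3}; Q'(y) = 6y + 12 vanishes at y ∈ {-2}.
Local minima of P (where P''>0): P(-4)=-1472, P(3)=243. Local minima of Q: Q(-2)=-12.
So the global minimum of L is P(-4) + Q(-2) + 6 = -1472 − 12 + 6 = -1478, attained at (-4, -2).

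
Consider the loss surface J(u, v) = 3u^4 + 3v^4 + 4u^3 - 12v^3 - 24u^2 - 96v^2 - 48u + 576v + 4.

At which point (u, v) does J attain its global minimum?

J(u,v) separates as P(u) + Q(v) + 4, so its minimum is min P + min Q + 4.
P'(u) = 12(u - 2)(u + 1)(u + 2) vanishes at u ∈ {-2, -1, 2}; Q'(v) = 12(v - 4)(v - 3)(v + 4) vanishes at v ∈ {-4, 3, 4}.
Local minima of P (where P''>0): P(-2)=16, P(2)=-112. Local minima of Q: Q(-4)=-2304, Q(4)=768.
So the global minimum of J is P(2) + Q(-4) + 4 = -112 − 2304 + 4 = -2412, attained at (2, -4).

(2, -4)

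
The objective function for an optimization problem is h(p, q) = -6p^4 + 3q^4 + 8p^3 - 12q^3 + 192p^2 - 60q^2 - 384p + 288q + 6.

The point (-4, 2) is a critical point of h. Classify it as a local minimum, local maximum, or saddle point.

local maximum

The mixed partial ∂²h/∂p∂q is 0, so the Hessian at any point is diag(h_pp, h_qq) = diag(24(-3p^2 + 2p + 16), 12(3q^2 - 6q - 10)).
At (-4, 2): H = diag(-960, -120).
Both eigenvalues are negative, so H is negative definite: a local maximum.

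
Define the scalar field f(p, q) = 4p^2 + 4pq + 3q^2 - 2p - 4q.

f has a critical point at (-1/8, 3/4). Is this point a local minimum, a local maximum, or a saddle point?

local minimum

The Hessian of f is constant: H = [[8, 4], [4, 6]].
det(H) = 8·6 − 4² = 32.
det(H) > 0 and tr(H) = 14 > 0, so H is positive definite and the point is a local minimum.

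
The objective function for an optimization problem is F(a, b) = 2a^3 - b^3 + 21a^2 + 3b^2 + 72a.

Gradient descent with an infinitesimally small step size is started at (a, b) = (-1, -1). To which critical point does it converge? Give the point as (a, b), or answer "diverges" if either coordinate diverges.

F is separable, so gradient descent decouples: a follows -∂F/∂a, b follows -∂F/∂b.
∂F/∂a = 6(a + 3)(a + 4); at a=-1 this is 36, so a decreases.
∂F/∂b = -3b(b - 2); at b=-1 this is -9, so b increases.
a converges to its nearest critical value -3 (a local min of the a-part); b converges to 0. The iterate converges to (-3, 0).

(-3, 0)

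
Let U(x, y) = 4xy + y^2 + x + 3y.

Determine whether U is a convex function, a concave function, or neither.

neither

U is quadratic, so its Hessian is the constant matrix H = [[0, 4], [4, 2]].
det(H) = -16, tr(H) = 2.
det(H) < 0, so H is indefinite: neither convex nor concave.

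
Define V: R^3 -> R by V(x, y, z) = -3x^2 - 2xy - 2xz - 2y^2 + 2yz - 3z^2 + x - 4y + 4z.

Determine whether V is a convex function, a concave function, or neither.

V is quadratic, so its Hessian is the constant matrix H = [[-6, -2, -2], [-2, -4, 2], [-2, 2, -6]].
Leading principal minors: -6, 20, -64.
Signs alternate −, +, − ⇒ H ≺ 0 ⇒ concave.

concave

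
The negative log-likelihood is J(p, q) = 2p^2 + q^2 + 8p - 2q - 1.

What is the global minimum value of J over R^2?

J(p,q) separates as A(p) + B(q) − 1, so its minimum is min A + min B − 1.
A'(p) = 4p + 8 vanishes at p ∈ {-2}; B'(q) = 2q - 2 vanishes at q ∈ {1}.
Local minima of A (where A''>0): A(-2)=-8. Local minima of B: B(1)=-1.
So the global minimum of J is A(-2) + B(1) − 1 = -8 − 1 − 1 = -10, attained at (-2, 1).

-10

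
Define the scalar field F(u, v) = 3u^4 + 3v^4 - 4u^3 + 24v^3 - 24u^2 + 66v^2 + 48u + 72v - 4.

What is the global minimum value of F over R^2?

-143

F(u,v) separates as P(u) + Q(v) − 4, so its minimum is min P + min Q − 4.
P'(u) = 12(u - 2)(u - 1)(u + 2) vanishes at u ∈ {-2, 1, 2}; Q'(v) = 12(v + 1)(v + 2)(v + 3) vanishes at v ∈ {-3, -2, -1}.
Local minima of P (where P''>0): P(-2)=-112, P(2)=16. Local minima of Q: Q(-3)=-27, Q(-1)=-27.
So the global minimum of F is P(-2) + Q(-3) − 4 = -112 − 27 − 4 = -143, attained at (-2, -3).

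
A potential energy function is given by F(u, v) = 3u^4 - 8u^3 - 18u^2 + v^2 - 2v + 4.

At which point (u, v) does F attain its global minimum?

(3, 1)

F(u,v) separates as P(u) + Q(v) + 4, so its minimum is min P + min Q + 4.
P'(u) = 12u(u - 3)(u + 1) vanishes at u ∈ {-1, 0, 3}; Q'(v) = 2v - 2 vanishes at v ∈ {1}.
Local minima of P (where P''>0): P(-1)=-7, P(3)=-135. Local minima of Q: Q(1)=-1.
So the global minimum of F is P(3) + Q(1) + 4 = -135 − 1 + 4 = -132, attained at (3, 1).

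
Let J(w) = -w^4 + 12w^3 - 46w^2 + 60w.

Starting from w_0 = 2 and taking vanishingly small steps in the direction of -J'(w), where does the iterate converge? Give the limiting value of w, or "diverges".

3

J'(w) = -4(w - 5)(w - 3)(w - 1), so J'(2) = -12.
Gradient descent moves in the -J' direction, i.e. w is increasing.
The nearest critical point in that direction is w = 3, where J'' = 16 > 0 (a local minimum). The iterate converges there.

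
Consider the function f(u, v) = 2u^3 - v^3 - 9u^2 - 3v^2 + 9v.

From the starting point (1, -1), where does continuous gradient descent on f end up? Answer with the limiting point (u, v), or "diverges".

(3, -3)

f is separable, so gradient descent decouples: u follows -∂f/∂u, v follows -∂f/∂v.
∂f/∂u = 6u(u - 3); at u=1 this is -12, so u increases.
∂f/∂v = -3(v - 1)(v + 3); at v=-1 this is 12, so v decreases.
u converges to its nearest critical value 3 (a local min of the u-part); v converges to -3. The iterate converges to (3, -3).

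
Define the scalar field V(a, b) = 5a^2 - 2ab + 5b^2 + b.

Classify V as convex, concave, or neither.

convex

V is quadratic, so its Hessian is the constant matrix H = [[10, -2], [-2, 10]].
det(H) = 96, tr(H) = 20.
det(H) > 0 and tr(H) > 0, so H is positive definite everywhere: convex.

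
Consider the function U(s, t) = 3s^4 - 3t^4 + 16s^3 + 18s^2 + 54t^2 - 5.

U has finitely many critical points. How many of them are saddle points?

5

U separates as a function of s plus a function of t, so ∇U=0 decouples.
∂U/∂s = 12s(s + 1)(s + 3) = 0 at s ∈ {-3, -1, 0}; ∂U/∂t = -12t(t - 3)(t + 3) = 0 at t ∈ {-3, 0, 3}.
The Hessian is diagonal: diag(U_ss, U_tt). Second derivatives: U_ss(-3)=72, U_ss(-1)=-24, U_ss(0)=36; U_tt(-3)=-216, U_tt(0)=108, U_tt(3)=-216.
Saddle points occur where the two diagonal entries have opposite signs: (-3, -3), (-3, 3), (-1, 0), (0, -3), (0, 3). Count: 5.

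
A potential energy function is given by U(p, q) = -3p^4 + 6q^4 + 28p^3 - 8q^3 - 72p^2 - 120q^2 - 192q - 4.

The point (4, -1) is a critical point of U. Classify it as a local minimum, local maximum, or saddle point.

local maximum

The mixed partial ∂²U/∂p∂q is 0, so the Hessian at any point is diag(U_pp, U_qq) = diag(12(-3p^2 + 14p - 12), 24(3q^2 - 2q - 10)).
At (4, -1): H = diag(-48, -120).
Both eigenvalues are negative, so H is negative definite: a local maximum.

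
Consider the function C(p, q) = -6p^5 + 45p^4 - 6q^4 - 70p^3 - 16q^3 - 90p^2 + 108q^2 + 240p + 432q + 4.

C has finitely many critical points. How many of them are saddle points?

6

C separates as a function of p plus a function of q, so ∇C=0 decouples.
∂C/∂p = -30(p - 4)(p - 2)(p - 1)(p + 1) = 0 at p ∈ {-1, 1, 2, 4}; ∂C/∂q = -24(q - 3)(q + 2)(q + 3) = 0 at q ∈ {-3, -2, 3}.
The Hessian is diagonal: diag(C_pp, C_qq). Second derivatives: C_pp(-1)=900, C_pp(1)=-180, C_pp(2)=180, C_pp(4)=-900; C_qq(-3)=-144, C_qq(-2)=120, C_qq(3)=-720.
Saddle points occur where the two diagonal entries have opposite signs: (-1, -3), (-1, 3), (1, -2), (2, -3), (2, 3), (4, -2). Count: 6.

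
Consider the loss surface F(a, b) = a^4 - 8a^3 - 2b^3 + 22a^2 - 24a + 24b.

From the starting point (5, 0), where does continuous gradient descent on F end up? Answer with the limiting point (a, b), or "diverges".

(3, -2)

F is separable, so gradient descent decouples: a follows -∂F/∂a, b follows -∂F/∂b.
∂F/∂a = 4(a - 3)(a - 2)(a - 1); at a=5 this is 96, so a decreases.
∂F/∂b = -6(b - 2)(b + 2); at b=0 this is 24, so b decreases.
a converges to its nearest critical value 3 (a local min of the a-part); b converges to -2. The iterate converges to (3, -2).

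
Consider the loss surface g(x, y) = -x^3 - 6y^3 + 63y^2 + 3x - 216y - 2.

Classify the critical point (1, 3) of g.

saddle point

The mixed partial ∂²g/∂x∂y is 0, so the Hessian at any point is diag(g_xx, g_yy) = diag(-6x, 18(-2y + 7)).
At (1, 3): H = diag(-6, 18).
The eigenvalues have opposite signs, so H is indefinite: a saddle point.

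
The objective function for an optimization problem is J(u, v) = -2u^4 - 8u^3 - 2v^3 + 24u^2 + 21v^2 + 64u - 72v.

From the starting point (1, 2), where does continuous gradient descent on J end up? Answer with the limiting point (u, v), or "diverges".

J is separable, so gradient descent decouples: u follows -∂J/∂u, v follows -∂J/∂v.
∂J/∂u = -8(u - 2)(u + 1)(u + 4); at u=1 this is 80, so u decreases.
∂J/∂v = -6(v - 4)(v - 3); at v=2 this is -12, so v increases.
u converges to its nearest critical value -1 (a local min of the u-part); v converges to 3. The iterate converges to (-1, 3).

(-1, 3)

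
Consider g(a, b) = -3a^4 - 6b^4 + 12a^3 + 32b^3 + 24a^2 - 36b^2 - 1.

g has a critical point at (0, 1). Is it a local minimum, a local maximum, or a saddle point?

The mixed partial ∂²g/∂a∂b is 0, so the Hessian at any point is diag(g_aa, g_bb) = diag(12(-3a^2 + 6a + 4), 24(-3b^2 + 8b - 3)).
At (0, 1): H = diag(48, 48).
Both eigenvalues are positive, so H is positive definite: a local minimum.

local minimum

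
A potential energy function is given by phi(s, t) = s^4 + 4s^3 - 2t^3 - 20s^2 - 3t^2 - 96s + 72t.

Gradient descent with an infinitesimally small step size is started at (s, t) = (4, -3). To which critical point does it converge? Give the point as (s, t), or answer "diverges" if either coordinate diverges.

(3, -4)

phi is separable, so gradient descent decouples: s follows -∂phi/∂s, t follows -∂phi/∂t.
∂phi/∂s = 4(s - 3)(s + 2)(s + 4); at s=4 this is 192, so s decreases.
∂phi/∂t = -6(t - 3)(t + 4); at t=-3 this is 36, so t decreases.
s converges to its nearest critical value 3 (a local min of the s-part); t converges to -4. The iterate converges to (3, -4).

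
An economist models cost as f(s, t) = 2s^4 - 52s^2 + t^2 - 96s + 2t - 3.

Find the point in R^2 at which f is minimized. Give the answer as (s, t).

(4, -1)

f(s,t) separates as P(s) + Q(t) − 3, so its minimum is min P + min Q − 3.
P'(s) = 8(s - 4)(s + 1)(s + 3) vanishes at s ∈ {-3, -1, 4}; Q'(t) = 2(t + 1) vanishes at t ∈ {-1}.
Local minima of P (where P''>0): P(-3)=-18, P(4)=-704. Local minima of Q: Q(-1)=-1.
So the global minimum of f is P(4) + Q(-1) − 3 = -704 − 1 − 3 = -708, attained at (4, -1).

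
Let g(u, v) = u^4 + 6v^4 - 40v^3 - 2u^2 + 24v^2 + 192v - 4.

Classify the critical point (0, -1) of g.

The mixed partial ∂²g/∂u∂v is 0, so the Hessian at any point is diag(g_uu, g_vv) = diag(4(3u^2 - 1), 24(3v^2 - 10v + 2)).
At (0, -1): H = diag(-4, 360).
The eigenvalues have opposite signs, so H is indefinite: a saddle point.

saddle point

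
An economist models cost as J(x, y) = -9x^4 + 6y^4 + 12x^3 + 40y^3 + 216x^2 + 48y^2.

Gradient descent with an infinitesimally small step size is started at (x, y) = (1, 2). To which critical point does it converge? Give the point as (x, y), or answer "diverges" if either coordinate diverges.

J is separable, so gradient descent decouples: x follows -∂J/∂x, y follows -∂J/∂y.
∂J/∂x = -36x(x - 4)(x + 3); at x=1 this is 432, so x decreases.
∂J/∂y = 24y(y + 1)(y + 4); at y=2 this is 864, so y decreases.
x converges to its nearest critical value 0 (a local min of the x-part); y converges to 0. The iterate converges to (0, 0).

(0, 0)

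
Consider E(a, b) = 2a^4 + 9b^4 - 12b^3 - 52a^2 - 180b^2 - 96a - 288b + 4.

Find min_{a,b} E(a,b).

E(a,b) separates as P(a) + Q(b) + 4, so its minimum is min P + min Q + 4.
P'(a) = 8(a - 4)(a + 1)(a + 3) vanishes at a ∈ {-3, -1, 4}; Q'(b) = 36(b - 4)(b + 1)(b + 2) vanishes at b ∈ {-2, -1, 4}.
Local minima of P (where P''>0): P(-3)=-18, P(4)=-704. Local minima of Q: Q(-2)=96, Q(4)=-2496.
So the global minimum of E is P(4) + Q(4) + 4 = -704 − 2496 + 4 = -3196, attained at (4, 4).

-3196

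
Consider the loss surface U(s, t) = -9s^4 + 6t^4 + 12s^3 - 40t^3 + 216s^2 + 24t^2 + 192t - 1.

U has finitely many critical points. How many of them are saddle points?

U separates as a function of s plus a function of t, so ∇U=0 decouples.
∂U/∂s = -36s(s - 4)(s + 3) = 0 at s ∈ {-3, 0, 4}; ∂U/∂t = 24(t - 4)(t - 2)(t + 1) = 0 at t ∈ {-1, 2, 4}.
The Hessian is diagonal: diag(U_ss, U_tt). Second derivatives: U_ss(-3)=-756, U_ss(0)=432, U_ss(4)=-1008; U_tt(-1)=360, U_tt(2)=-144, U_tt(4)=240.
Saddle points occur where the two diagonal entries have opposite signs: (-3, -1), (-3, 4), (0, 2), (4, -1), (4, 4). Count: 5.

5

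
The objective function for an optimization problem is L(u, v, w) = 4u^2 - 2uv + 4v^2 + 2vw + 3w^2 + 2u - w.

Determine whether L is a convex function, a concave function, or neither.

L is quadratic, so its Hessian is the constant matrix H = [[8, -2, 0], [-2, 8, 2], [0, 2, 6]].
Leading principal minors: 8, 60, 328.
All positive ⇒ H ≻ 0 ⇒ convex.

convex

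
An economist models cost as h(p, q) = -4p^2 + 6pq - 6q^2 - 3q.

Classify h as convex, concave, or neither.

h is quadratic, so its Hessian is the constant matrix H = [[-8, 6], [6, -12]].
det(H) = 60, tr(H) = -20.
det(H) > 0 and tr(H) < 0, so H is negative definite everywhere: concave.

concave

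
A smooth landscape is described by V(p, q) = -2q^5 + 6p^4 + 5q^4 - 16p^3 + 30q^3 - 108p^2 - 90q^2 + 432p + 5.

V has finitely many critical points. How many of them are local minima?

4

V separates as a function of p plus a function of q, so ∇V=0 decouples.
∂V/∂p = 24(p - 3)(p - 2)(p + 3) = 0 at p ∈ {-3, 2, 3}; ∂V/∂q = -10q(q - 3)(q - 2)(q + 3) = 0 at q ∈ {-3, 0, 2, 3}.
The Hessian is diagonal: diag(V_pp, V_qq). Second derivatives: V_pp(-3)=720, V_pp(2)=-120, V_pp(3)=144; V_qq(-3)=900, V_qq(0)=-180, V_qq(2)=100, V_qq(3)=-180.
Local minima occur where both diagonal entries positive: (-3, -3), (-3, 2), (3, -3), (3, 2). Count: 4.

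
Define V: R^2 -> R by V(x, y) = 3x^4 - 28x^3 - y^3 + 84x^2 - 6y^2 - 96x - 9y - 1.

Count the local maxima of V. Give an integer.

V separates as a function of x plus a function of y, so ∇V=0 decouples.
∂V/∂x = 12(x - 4)(x - 2)(x - 1) = 0 at x ∈ {1, 2, 4}; ∂V/∂y = -3(y + 1)(y + 3) = 0 at y ∈ {-3, -1}.
The Hessian is diagonal: diag(V_xx, V_yy). Second derivatives: V_xx(1)=36, V_xx(2)=-24, V_xx(4)=72; V_yy(-3)=6, V_yy(-1)=-6.
Local maxima occur where both diagonal entries negative: (2, -1). Count: 1.

1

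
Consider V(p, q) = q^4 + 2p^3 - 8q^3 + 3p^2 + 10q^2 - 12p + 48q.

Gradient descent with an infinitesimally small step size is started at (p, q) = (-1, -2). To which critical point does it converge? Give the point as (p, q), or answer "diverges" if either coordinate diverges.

(1, -1)

V is separable, so gradient descent decouples: p follows -∂V/∂p, q follows -∂V/∂q.
∂V/∂p = 6(p - 1)(p + 2); at p=-1 this is -12, so p increases.
∂V/∂q = 4(q - 4)(q - 3)(q + 1); at q=-2 this is -120, so q increases.
p converges to its nearest critical value 1 (a local min of the p-part); q converges to -1. The iterate converges to (1, -1).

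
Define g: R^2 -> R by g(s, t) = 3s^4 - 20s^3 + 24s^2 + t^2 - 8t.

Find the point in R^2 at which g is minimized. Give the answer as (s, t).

(4, 4)

g(s,t) separates as P(s) + Q(t), so its minimum is min P + min Q.
P'(s) = 12s(s - 4)(s - 1) vanishes at s ∈ {0, 1, 4}; Q'(t) = 2(t - 4) vanishes at t ∈ {4}.
Local minima of P (where P''>0): P(0)=0, P(4)=-128. Local minima of Q: Q(4)=-16.
So the global minimum of g is P(4) + Q(4) = -128 − 16 = -144, attained at (4, 4).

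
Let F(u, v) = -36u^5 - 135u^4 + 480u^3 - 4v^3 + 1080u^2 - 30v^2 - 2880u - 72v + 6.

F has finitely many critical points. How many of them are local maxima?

2

F separates as a function of u plus a function of v, so ∇F=0 decouples.
∂F/∂u = -180(u - 2)(u - 1)(u + 2)(u + 4) = 0 at u ∈ {-4, -2, 1, 2}; ∂F/∂v = -12(v + 2)(v + 3) = 0 at v ∈ {-3, -2}.
The Hessian is diagonal: diag(F_uu, F_vv). Second derivatives: F_uu(-4)=10800, F_uu(-2)=-4320, F_uu(1)=2700, F_uu(2)=-4320; F_vv(-3)=12, F_vv(-2)=-12.
Local maxima occur where both diagonal entries negative: (-2, -2), (2, -2). Count: 2.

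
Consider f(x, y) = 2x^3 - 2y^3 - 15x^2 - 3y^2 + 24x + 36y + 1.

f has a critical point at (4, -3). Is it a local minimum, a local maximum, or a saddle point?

local minimum

The mixed partial ∂²f/∂x∂y is 0, so the Hessian at any point is diag(f_xx, f_yy) = diag(6(2x - 5), -6(2y + 1)).
At (4, -3): H = diag(18, 30).
Both eigenvalues are positive, so H is positive definite: a local minimum.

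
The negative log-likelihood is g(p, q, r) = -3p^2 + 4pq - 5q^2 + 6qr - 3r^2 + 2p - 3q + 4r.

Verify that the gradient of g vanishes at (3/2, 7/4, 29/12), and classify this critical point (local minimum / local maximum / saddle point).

∇g = (-6p + 4q + 2, 4p - 10q + 6r - 3, 6q - 6r + 4); substituting (3/2, 7/4, 29/12) gives ∇g = (0, 0, 0), so (3/2, 7/4, 29/12) is indeed a critical point.
The Hessian is constant: H = [[-6, 4, 0], [4, -10, 6], [0, 6, -6]].
Leading principal minors: Δ₁ = -6, Δ₂ = 44, Δ₃ = -48.
The minors alternate sign starting negative (−, +, −), so H is negative definite: a local maximum.

local maximum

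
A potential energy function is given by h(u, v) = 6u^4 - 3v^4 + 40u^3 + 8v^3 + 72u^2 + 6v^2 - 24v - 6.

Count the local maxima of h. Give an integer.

2

h separates as a function of u plus a function of v, so ∇h=0 decouples.
∂h/∂u = 24u(u + 2)(u + 3) = 0 at u ∈ {-3, -2, 0}; ∂h/∂v = -12(v - 2)(v - 1)(v + 1) = 0 at v ∈ {-1, 1, 2}.
The Hessian is diagonal: diag(h_uu, h_vv). Second derivatives: h_uu(-3)=72, h_uu(-2)=-48, h_uu(0)=144; h_vv(-1)=-72, h_vv(1)=24, h_vv(2)=-36.
Local maxima occur where both diagonal entries negative: (-2, -1), (-2, 2). Count: 2.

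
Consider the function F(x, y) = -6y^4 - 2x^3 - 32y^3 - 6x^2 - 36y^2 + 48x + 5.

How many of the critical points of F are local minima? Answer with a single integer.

F separates as a function of x plus a function of y, so ∇F=0 decouples.
∂F/∂x = -6(x - 2)(x + 4) = 0 at x ∈ {-4, 2}; ∂F/∂y = -24y(y + 1)(y + 3) = 0 at y ∈ {-3, -1, 0}.
The Hessian is diagonal: diag(F_xx, F_yy). Second derivatives: F_xx(-4)=36, F_xx(2)=-36; F_yy(-3)=-144, F_yy(-1)=48, F_yy(0)=-72.
Local minima occur where both diagonal entries positive: (-4, -1). Count: 1.

1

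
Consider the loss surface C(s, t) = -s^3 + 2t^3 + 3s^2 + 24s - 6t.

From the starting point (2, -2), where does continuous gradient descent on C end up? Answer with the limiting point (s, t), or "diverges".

diverges

C is separable, so gradient descent decouples: s follows -∂C/∂s, t follows -∂C/∂t.
∂C/∂s = -3(s - 4)(s + 2); at s=2 this is 24, so s decreases.
∂C/∂t = 6(t - 1)(t + 1); at t=-2 this is 18, so t decreases.
The t-coordinate has no critical point in that direction and runs off to infinity.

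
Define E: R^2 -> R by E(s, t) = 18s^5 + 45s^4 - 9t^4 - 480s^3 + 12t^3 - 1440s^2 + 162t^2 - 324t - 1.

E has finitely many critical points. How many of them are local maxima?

4

E separates as a function of s plus a function of t, so ∇E=0 decouples.
∂E/∂s = 90s(s - 4)(s + 2)(s + 4) = 0 at s ∈ {-4, -2, 0, 4}; ∂E/∂t = -36(t - 3)(t - 1)(t + 3) = 0 at t ∈ {-3, 1, 3}.
The Hessian is diagonal: diag(E_ss, E_tt). Second derivatives: E_ss(-4)=-5760, E_ss(-2)=2160, E_ss(0)=-2880, E_ss(4)=17280; E_tt(-3)=-864, E_tt(1)=288, E_tt(3)=-432.
Local maxima occur where both diagonal entries negative: (-4, -3), (-4, 3), (0, -3), (0, 3). Count: 4.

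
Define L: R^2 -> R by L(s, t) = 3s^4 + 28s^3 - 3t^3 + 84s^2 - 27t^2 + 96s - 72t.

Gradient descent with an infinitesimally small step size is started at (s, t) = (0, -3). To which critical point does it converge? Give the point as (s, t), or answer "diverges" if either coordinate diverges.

(-1, -4)

L is separable, so gradient descent decouples: s follows -∂L/∂s, t follows -∂L/∂t.
∂L/∂s = 12(s + 1)(s + 2)(s + 4); at s=0 this is 96, so s decreases.
∂L/∂t = -9(t + 2)(t + 4); at t=-3 this is 9, so t decreases.
s converges to its nearest critical value -1 (a local min of the s-part); t converges to -4. The iterate converges to (-1, -4).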